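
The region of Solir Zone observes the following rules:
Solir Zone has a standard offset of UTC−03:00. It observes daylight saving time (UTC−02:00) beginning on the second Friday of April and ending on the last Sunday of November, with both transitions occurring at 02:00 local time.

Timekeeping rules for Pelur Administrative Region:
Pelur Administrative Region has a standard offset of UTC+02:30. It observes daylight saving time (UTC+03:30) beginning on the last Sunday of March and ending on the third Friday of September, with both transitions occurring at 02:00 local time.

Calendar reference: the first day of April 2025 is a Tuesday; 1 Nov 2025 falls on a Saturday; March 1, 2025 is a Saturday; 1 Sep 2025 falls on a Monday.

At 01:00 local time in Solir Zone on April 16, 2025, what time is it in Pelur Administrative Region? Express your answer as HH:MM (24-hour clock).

06:30

1 April 2025 is a Tuesday, so the first Friday is April 4 and the second is April 11.
1 November 2025 is a Saturday, so Sundays fall on 2, 9, 16, 23, 30; the last is November 30.
Daylight saving runs 11 April – 30 November; April 16, 2025 is inside that window, so Solir Zone is at UTC−02:00.
01:00 Solir Zone + 2h = 03:00 UTC.
1 March 2025 is a Saturday, so Sundays fall on 2, 9, 16, 23, 30; the last is March 30.
1 September 2025 is a Monday, so the first Friday is September 5 and the third is September 19.
At the standard offset (UTC+02:30), 03:00 UTC + 2h30m = 05:30 Pelur Administrative Region standard time.
The standard-time date in Pelur Administrative Region, April 16, 2025, lies within the daylight-saving period (30 March – 19 September), so Pelur Administrative Region is on daylight time, UTC+03:30.
03:00 UTC + 3h30m = 06:30 Pelur Administrative Region.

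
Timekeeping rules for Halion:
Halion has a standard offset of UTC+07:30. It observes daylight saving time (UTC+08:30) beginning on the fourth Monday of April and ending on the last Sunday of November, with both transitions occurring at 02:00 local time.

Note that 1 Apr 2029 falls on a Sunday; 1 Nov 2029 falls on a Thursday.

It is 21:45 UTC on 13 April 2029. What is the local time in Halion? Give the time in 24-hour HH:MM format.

05:15

1 April 2029 is a Sunday, so the first Monday is April 2 and the fourth is April 23.
1 November 2029 is a Thursday, so Sundays fall on 4, 11, 18, 25; the last is November 25.
At the standard offset (UTC+07:30), 21:45 UTC + 7h30m = 05:15 Halion standard time (rolling into the next day, 14 April 2029).
The standard-time date in Halion, 14 April 2029, does not fall between 23 April and 25 November, so daylight saving is not in effect and Halion is at UTC+07:30.
21:45 UTC + 7h30m = 05:15 local (rolling into the next day, 14 April 2029).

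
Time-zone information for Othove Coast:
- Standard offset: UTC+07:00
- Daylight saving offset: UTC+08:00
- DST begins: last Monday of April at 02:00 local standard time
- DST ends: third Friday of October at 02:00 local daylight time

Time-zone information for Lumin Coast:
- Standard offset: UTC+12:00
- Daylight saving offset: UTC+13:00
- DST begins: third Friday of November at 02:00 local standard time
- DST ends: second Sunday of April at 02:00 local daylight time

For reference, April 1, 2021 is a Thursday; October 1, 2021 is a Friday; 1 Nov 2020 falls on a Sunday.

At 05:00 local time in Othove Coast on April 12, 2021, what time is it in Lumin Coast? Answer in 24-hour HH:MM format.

10:00

1 April 2021 is a Thursday, so Mondays fall on 5, 12, 19, 26; the last is April 26.
1 October 2021 is a Friday, so the first Friday is October 1 and the third is October 15.
April 12, 2021 does not fall between 26 April and 15 October, so daylight saving is not in effect and Othove Coast is at UTC+07:00.
05:00 Othove Coast − 7h = 22:00 UTC (rolling into the previous day, 11 April 2021).
1 November 2020 is a Sunday, so the first Friday is November 6 and the third is November 20.
1 April 2021 is a Thursday, so the first Sunday is April 4 and the second is April 11.
At the standard offset (UTC+12:00), 22:00 UTC + 12h = 10:00 Lumin Coast standard time (rolling into the next day, 12 April 2021).
Daylight saving runs 20 November 2020 – 11 April 2021; the standard-time date in Lumin Coast, April 12, 2021, is outside that window, so Lumin Coast is on standard time at UTC+12:00.
22:00 UTC + 12h = 10:00 Lumin Coast (rolling into the next day, 12 April 2021).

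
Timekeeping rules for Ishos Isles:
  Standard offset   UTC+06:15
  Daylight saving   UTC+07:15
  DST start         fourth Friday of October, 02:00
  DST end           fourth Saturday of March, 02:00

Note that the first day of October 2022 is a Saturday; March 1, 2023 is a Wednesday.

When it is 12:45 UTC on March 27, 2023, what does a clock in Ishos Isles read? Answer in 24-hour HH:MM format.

1 October 2022 is a Saturday, so the first Friday is October 7 and the fourth is October 28.
1 March 2023 is a Wednesday, so the first Saturday is March 4 and the fourth is March 25.
At the standard offset (UTC+06:15), 12:45 UTC + 6h15m = 19:00 Ishos Isles standard time.
The standard-time date in Ishos Isles, March 27, 2023, does not fall between 28 October 2022 and 25 March 2023, so daylight saving is not in effect and Ishos Isles is at UTC+06:15.
12:45 UTC + 6h15m = 19:00 local.

19:00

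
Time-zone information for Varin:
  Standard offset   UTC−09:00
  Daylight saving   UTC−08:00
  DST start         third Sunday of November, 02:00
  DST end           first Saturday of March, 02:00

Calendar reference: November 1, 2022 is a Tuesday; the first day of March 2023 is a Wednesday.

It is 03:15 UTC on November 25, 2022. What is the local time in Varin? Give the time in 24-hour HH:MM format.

1 November 2022 is a Tuesday, so the first Sunday is November 6 and the third is November 20.
1 March 2023 is a Wednesday, so the first Saturday is March 4.
At the standard offset (UTC−09:00), 03:15 UTC − 9h = 18:15 Varin standard time (rolling into the previous day, 24 November 2022).
The standard-time date in Varin, November 24, 2022, falls between 20 November 2022 and 4 March 2023, so daylight saving is in effect and Varin is at UTC−08:00.
03:15 UTC − 8h = 19:15 local (rolling into the previous day, 24 November 2022).

19:15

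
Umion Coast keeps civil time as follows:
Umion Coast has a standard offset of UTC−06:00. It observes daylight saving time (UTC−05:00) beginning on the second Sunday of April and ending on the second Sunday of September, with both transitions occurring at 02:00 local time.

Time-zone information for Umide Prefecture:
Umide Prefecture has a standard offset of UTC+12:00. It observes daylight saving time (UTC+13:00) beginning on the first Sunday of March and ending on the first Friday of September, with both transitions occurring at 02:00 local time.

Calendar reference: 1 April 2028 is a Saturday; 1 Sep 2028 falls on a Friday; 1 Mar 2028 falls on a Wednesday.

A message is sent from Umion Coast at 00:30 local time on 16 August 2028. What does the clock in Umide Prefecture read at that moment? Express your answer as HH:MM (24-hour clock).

18:30

1 April 2028 is a Saturday, so the first Sunday is April 2 and the second is April 9.
1 September 2028 is a Friday, so the first Sunday is September 3 and the second is September 10.
Daylight saving runs 9 April – 10 September; 16 August 2028 is inside that window, so Umion Coast is at UTC−05:00.
00:30 Umion Coast + 5h = 05:30 UTC.
1 March 2028 is a Wednesday, so the first Sunday is March 5.
1 September 2028 is a Friday, so the first Friday is September 1.
At the standard offset (UTC+12:00), 05:30 UTC + 12h = 17:30 Umide Prefecture standard time.
The standard-time date in Umide Prefecture, 16 August 2028, falls between 5 March and 1 September, so daylight saving is in effect and Umide Prefecture is at UTC+13:00.
05:30 UTC + 13h = 18:30 Umide Prefecture.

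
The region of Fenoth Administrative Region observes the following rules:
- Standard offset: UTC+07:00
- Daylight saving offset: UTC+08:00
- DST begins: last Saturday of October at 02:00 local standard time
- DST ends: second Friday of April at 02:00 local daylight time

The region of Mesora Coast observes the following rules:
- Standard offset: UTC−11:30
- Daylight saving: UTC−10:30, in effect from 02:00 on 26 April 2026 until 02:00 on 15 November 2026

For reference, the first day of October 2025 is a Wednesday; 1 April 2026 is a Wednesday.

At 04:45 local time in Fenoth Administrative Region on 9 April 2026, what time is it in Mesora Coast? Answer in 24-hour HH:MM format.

1 October 2025 is a Wednesday, so Saturdays fall on 4, 11, 18, 25; the last is October 25.
1 April 2026 is a Wednesday, so the first Friday is April 3 and the second is April 10.
9 April 2026 falls between 25 October 2025 and 10 April 2026, so daylight saving is in effect and Fenoth Administrative Region is at UTC+08:00.
04:45 Fenoth Administrative Region − 8h = 20:45 UTC (rolling into the previous day, 8 April 2026).
At the standard offset (UTC−11:30), 20:45 UTC − 11h30m = 09:15 Mesora Coast standard time.
The standard-time date in Mesora Coast, 8 April 2026, is outside the daylight-saving period (26 April – 15 November), so Mesora Coast is on standard time, UTC−11:30.
20:45 UTC − 11h30m = 09:15 Mesora Coast.

09:15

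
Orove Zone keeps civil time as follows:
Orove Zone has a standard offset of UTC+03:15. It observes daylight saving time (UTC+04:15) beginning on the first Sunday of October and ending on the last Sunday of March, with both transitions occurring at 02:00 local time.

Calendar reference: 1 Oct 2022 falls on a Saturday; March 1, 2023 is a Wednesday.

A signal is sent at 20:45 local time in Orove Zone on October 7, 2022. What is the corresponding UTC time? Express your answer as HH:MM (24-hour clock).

1 October 2022 is a Saturday, so the first Sunday is October 2.
1 March 2023 is a Wednesday, so Sundays fall on 5, 12, 19, 26; the last is March 26.
October 7, 2022 falls between 2 October 2022 and 26 March 2023, so daylight saving is in effect and Orove Zone is at UTC+04:15.
20:45 local − 4h15m = 16:30 UTC.

16:30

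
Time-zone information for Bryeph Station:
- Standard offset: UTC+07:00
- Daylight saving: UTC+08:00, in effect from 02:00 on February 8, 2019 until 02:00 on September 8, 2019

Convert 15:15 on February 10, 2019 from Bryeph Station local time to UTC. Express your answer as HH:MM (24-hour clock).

February 10, 2019 falls between 8 February and 8 September, so daylight saving is in effect and Bryeph Station is at UTC+08:00.
15:15 local − 8h = 07:15 UTC.

07:15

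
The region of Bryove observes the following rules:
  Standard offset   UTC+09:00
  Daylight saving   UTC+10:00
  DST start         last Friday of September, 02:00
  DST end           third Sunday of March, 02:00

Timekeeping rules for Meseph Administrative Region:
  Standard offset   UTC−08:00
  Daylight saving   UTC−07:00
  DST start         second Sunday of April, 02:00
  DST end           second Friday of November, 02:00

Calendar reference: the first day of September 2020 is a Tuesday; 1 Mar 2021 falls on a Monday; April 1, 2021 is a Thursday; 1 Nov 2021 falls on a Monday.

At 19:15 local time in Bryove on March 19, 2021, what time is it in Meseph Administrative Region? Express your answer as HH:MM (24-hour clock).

01:15

1 September 2020 is a Tuesday, so Fridays fall on 4, 11, 18, 25; the last is September 25.
1 March 2021 is a Monday, so the first Sunday is March 7 and the third is March 21.
March 19, 2021 lies within the daylight-saving period (25 September 2020 – 21 March 2021), so Bryove is on daylight time, UTC+10:00.
19:15 Bryove − 10h = 09:15 UTC.
1 April 2021 is a Thursday, so the first Sunday is April 4 and the second is April 11.
1 November 2021 is a Monday, so the first Friday is November 5 and the second is November 12.
At the standard offset (UTC−08:00), 09:15 UTC − 8h = 01:15 Meseph Administrative Region standard time.
The standard-time date in Meseph Administrative Region, March 19, 2021, does not fall between 11 April and 12 November, so daylight saving is not in effect and Meseph Administrative Region is at UTC−08:00.
09:15 UTC − 8h = 01:15 Meseph Administrative Region.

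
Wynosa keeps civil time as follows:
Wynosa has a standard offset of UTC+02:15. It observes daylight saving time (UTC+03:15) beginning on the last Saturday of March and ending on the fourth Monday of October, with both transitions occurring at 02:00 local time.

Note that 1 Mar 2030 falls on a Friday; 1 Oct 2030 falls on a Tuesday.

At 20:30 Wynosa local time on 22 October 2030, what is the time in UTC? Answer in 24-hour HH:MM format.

17:15

1 March 2030 is a Friday, so Saturdays fall on 2, 9, 16, 23, 30; the last is March 30.
1 October 2030 is a Tuesday, so the first Monday is October 7 and the fourth is October 28.
22 October 2030 lies within the daylight-saving period (30 March – 28 October), so Wynosa is on daylight time, UTC+03:15.
20:30 local − 3h15m = 17:15 UTC.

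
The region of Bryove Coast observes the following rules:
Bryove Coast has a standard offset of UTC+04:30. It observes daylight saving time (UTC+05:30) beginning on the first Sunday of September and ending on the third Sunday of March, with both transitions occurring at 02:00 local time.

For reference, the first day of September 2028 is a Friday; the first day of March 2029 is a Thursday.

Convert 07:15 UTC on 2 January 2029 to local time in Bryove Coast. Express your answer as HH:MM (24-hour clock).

1 September 2028 is a Friday, so the first Sunday is September 3.
1 March 2029 is a Thursday, so the first Sunday is March 4 and the third is March 18.
At the standard offset (UTC+04:30), 07:15 UTC + 4h30m = 11:45 Bryove Coast standard time.
The standard-time date in Bryove Coast, 2 January 2029, falls between 3 September 2028 and 18 March 2029, so daylight saving is in effect and Bryove Coast is at UTC+05:30.
07:15 UTC + 5h30m = 12:45 local.

12:45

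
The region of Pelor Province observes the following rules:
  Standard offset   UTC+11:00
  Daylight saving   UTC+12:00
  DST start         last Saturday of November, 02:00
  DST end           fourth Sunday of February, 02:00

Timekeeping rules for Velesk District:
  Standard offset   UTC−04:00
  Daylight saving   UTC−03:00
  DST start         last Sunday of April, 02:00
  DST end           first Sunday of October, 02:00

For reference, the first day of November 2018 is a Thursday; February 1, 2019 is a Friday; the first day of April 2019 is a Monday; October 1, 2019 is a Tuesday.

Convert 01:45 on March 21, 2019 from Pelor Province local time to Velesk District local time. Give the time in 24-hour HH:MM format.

10:45

1 November 2018 is a Thursday, so Saturdays fall on 3, 10, 17, 24; the last is November 24.
1 February 2019 is a Friday, so the first Sunday is February 3 and the fourth is February 24.
March 21, 2019 does not fall between 24 November 2018 and 24 February 2019, so daylight saving is not in effect and Pelor Province is at UTC+11:00.
01:45 Pelor Province − 11h = 14:45 UTC (rolling into the previous day, 20 March 2019).
1 April 2019 is a Monday, so Sundays fall on 7, 14, 21, 28; the last is April 28.
1 October 2019 is a Tuesday, so the first Sunday is October 6.
At the standard offset (UTC−04:00), 14:45 UTC − 4h = 10:45 Velesk District standard time.
The standard-time date in Velesk District, March 20, 2019, does not fall between 28 April and 6 October, so daylight saving is not in effect and Velesk District is at UTC−04:00.
14:45 UTC − 4h = 10:45 Velesk District.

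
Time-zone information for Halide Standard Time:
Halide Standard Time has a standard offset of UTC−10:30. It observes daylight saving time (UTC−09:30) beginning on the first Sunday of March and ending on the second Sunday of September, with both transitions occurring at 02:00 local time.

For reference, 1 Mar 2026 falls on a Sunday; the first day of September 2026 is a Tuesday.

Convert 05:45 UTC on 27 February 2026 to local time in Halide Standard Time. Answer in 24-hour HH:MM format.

1 March 2026 is a Sunday, so the first Sunday is March 1.
1 September 2026 is a Tuesday, so the first Sunday is September 6 and the second is September 13.
At the standard offset (UTC−10:30), 05:45 UTC − 10h30m = 19:15 Halide Standard Time standard time (rolling into the previous day, 26 February 2026).
Daylight saving runs 1 March – 13 September; the standard-time date in Halide Standard Time, 26 February 2026, is outside that window, so Halide Standard Time is on standard time at UTC−10:30.
05:45 UTC − 10h30m = 19:15 local (rolling into the previous day, 26 February 2026).

19:15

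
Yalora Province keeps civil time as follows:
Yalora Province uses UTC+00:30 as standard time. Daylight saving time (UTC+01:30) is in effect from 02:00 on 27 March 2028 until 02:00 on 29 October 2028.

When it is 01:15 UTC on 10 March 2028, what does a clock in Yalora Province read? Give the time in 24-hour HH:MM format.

01:45

At the standard offset (UTC+00:30), 01:15 UTC + 0h30m = 01:45 Yalora Province standard time.
The standard-time date in Yalora Province, 10 March 2028, does not fall between 27 March and 29 October, so daylight saving is not in effect and Yalora Province is at UTC+00:30.
01:15 UTC + 0h30m = 01:45 local.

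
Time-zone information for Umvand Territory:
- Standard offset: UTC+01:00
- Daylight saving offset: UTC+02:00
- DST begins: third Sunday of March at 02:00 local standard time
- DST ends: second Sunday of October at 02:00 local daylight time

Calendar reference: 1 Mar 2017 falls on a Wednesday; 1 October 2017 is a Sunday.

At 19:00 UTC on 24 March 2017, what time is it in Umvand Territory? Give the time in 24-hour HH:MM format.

1 March 2017 is a Wednesday, so the first Sunday is March 5 and the third is March 19.
1 October 2017 is a Sunday, so the first Sunday is October 1 and the second is October 8.
At the standard offset (UTC+01:00), 19:00 UTC + 1h = 20:00 Umvand Territory standard time.
The standard-time date in Umvand Territory, 24 March 2017, falls between 19 March and 8 October, so daylight saving is in effect and Umvand Territory is at UTC+02:00.
19:00 UTC + 2h = 21:00 local.

21:00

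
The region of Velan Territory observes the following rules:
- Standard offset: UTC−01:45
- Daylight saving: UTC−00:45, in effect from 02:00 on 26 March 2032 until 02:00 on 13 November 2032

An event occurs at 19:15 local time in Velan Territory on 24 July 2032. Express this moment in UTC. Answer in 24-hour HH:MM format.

20:00

24 July 2032 falls between 26 March and 13 November, so daylight saving is in effect and Velan Territory is at UTC−00:45.
19:15 local + 0h45m = 20:00 UTC.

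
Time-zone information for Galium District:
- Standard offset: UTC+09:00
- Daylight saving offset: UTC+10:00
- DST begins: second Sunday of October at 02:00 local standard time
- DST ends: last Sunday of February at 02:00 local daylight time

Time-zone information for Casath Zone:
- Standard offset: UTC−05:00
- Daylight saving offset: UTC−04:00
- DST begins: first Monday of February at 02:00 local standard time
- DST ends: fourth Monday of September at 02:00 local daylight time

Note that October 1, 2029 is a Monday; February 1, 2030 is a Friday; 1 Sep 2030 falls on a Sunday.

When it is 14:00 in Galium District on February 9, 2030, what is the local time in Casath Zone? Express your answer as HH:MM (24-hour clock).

1 October 2029 is a Monday, so the first Sunday is October 7 and the second is October 14.
1 February 2030 is a Friday, so Sundays fall on 3, 10, 17, 24; the last is February 24.
Daylight saving runs 14 October 2029 – 24 February 2030; February 9, 2030 is inside that window, so Galium District is at UTC+10:00.
14:00 Galium District − 10h = 04:00 UTC.
1 February 2030 is a Friday, so the first Monday is February 4.
1 September 2030 is a Sunday, so the first Monday is September 2 and the fourth is September 23.
At the standard offset (UTC−05:00), 04:00 UTC − 5h = 23:00 Casath Zone standard time (rolling into the previous day, 8 February 2030).
The standard-time date in Casath Zone, February 8, 2030, lies within the daylight-saving period (4 February – 23 September), so Casath Zone is on daylight time, UTC−04:00.
04:00 UTC − 4h = 00:00 Casath Zone.

00:00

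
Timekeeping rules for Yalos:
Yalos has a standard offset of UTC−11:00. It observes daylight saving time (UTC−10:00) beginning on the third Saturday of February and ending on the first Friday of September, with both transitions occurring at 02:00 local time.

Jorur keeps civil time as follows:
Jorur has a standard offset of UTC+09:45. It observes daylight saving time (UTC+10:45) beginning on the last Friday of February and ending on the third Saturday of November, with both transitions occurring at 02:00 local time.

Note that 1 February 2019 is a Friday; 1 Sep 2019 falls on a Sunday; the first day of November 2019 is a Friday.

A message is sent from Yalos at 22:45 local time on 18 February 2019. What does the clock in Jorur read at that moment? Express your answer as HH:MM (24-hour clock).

1 February 2019 is a Friday, so the first Saturday is February 2 and the third is February 16.
1 September 2019 is a Sunday, so the first Friday is September 6.
18 February 2019 falls between 16 February and 6 September, so daylight saving is in effect and Yalos is at UTC−10:00.
22:45 Yalos + 10h = 08:45 UTC (rolling into the next day, 19 February 2019).
1 February 2019 is a Friday, so Fridays fall on 1, 8, 15, 22; the last is February 22.
1 November 2019 is a Friday, so the first Saturday is November 2 and the third is November 16.
At the standard offset (UTC+09:45), 08:45 UTC + 9h45m = 18:30 Jorur standard time.
The standard-time date in Jorur, 19 February 2019, does not fall between 22 February and 16 November, so daylight saving is not in effect and Jorur is at UTC+09:45.
08:45 UTC + 9h45m = 18:30 Jorur.

18:30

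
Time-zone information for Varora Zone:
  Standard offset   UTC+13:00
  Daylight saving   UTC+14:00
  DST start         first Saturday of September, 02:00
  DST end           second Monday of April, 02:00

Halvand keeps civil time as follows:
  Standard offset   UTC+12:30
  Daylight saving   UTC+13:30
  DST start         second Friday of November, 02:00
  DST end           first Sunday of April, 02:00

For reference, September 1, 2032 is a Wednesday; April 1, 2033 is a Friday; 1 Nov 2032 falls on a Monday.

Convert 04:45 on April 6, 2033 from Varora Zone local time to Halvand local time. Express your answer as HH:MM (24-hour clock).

1 September 2032 is a Wednesday, so the first Saturday is September 4.
1 April 2033 is a Friday, so the first Monday is April 4 and the second is April 11.
April 6, 2033 falls between 4 September 2032 and 11 April 2033, so daylight saving is in effect and Varora Zone is at UTC+14:00.
04:45 Varora Zone − 14h = 14:45 UTC (rolling into the previous day, 5 April 2033).
1 November 2032 is a Monday, so the first Friday is November 5 and the second is November 12.
1 April 2033 is a Friday, so the first Sunday is April 3.
At the standard offset (UTC+12:30), 14:45 UTC + 12h30m = 03:15 Halvand standard time (rolling into the next day, 6 April 2033).
The standard-time date in Halvand, April 6, 2033, does not fall between 12 November 2032 and 3 April 2033, so daylight saving is not in effect and Halvand is at UTC+12:30.
14:45 UTC + 12h30m = 03:15 Halvand (rolling into the next day, 6 April 2033).

03:15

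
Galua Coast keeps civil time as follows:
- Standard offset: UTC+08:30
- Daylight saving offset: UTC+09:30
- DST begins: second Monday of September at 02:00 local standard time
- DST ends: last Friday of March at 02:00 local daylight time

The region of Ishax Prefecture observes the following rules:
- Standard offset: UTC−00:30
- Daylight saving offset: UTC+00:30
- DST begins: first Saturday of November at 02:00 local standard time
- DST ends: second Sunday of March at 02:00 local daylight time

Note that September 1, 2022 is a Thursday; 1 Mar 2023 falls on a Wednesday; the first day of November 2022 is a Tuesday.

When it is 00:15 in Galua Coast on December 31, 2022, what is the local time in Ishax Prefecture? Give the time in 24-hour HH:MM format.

1 September 2022 is a Thursday, so the first Monday is September 5 and the second is September 12.
1 March 2023 is a Wednesday, so Fridays fall on 3, 10, 17, 24, 31; the last is March 31.
Daylight saving runs 12 September 2022 – 31 March 2023; December 31, 2022 is inside that window, so Galua Coast is at UTC+09:30.
00:15 Galua Coast − 9h30m = 14:45 UTC (rolling into the previous day, 30 December 2022).
1 November 2022 is a Tuesday, so the first Saturday is November 5.
1 March 2023 is a Wednesday, so the first Sunday is March 5 and the second is March 12.
At the standard offset (UTC−00:30), 14:45 UTC − 0h30m = 14:15 Ishax Prefecture standard time.
Daylight saving runs 5 November 2022 – 12 March 2023; the standard-time date in Ishax Prefecture, December 30, 2022, is inside that window, so Ishax Prefecture is at UTC+00:30.
14:45 UTC + 0h30m = 15:15 Ishax Prefecture.

15:15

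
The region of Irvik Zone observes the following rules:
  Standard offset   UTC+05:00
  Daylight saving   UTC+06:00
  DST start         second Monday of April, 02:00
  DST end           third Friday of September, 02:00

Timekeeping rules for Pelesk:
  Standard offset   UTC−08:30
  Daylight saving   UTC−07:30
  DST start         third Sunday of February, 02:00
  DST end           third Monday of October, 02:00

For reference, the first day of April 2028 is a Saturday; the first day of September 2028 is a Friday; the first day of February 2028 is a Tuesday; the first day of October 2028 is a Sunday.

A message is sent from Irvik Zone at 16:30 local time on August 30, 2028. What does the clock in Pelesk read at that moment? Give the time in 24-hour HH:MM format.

03:00

1 April 2028 is a Saturday, so the first Monday is April 3 and the second is April 10.
1 September 2028 is a Friday, so the first Friday is September 1 and the third is September 15.
August 30, 2028 falls between 10 April and 15 September, so daylight saving is in effect and Irvik Zone is at UTC+06:00.
16:30 Irvik Zone − 6h = 10:30 UTC.
1 February 2028 is a Tuesday, so the first Sunday is February 6 and the third is February 20.
1 October 2028 is a Sunday, so the first Monday is October 2 and the third is October 16.
At the standard offset (UTC−08:30), 10:30 UTC − 8h30m = 02:00 Pelesk standard time.
The standard-time date in Pelesk, August 30, 2028, lies within the daylight-saving period (20 February – 16 October), so Pelesk is on daylight time, UTC−07:30.
10:30 UTC − 7h30m = 03:00 Pelesk.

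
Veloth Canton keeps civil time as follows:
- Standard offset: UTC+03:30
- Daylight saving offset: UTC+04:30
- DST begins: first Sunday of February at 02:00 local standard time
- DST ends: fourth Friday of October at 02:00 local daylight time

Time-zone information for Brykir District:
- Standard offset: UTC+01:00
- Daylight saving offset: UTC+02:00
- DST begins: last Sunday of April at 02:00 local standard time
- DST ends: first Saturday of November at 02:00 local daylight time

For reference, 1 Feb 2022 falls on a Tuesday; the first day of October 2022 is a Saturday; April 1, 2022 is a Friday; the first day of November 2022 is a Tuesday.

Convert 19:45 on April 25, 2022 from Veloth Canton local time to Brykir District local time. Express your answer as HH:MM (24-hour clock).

1 February 2022 is a Tuesday, so the first Sunday is February 6.
1 October 2022 is a Saturday, so the first Friday is October 7 and the fourth is October 28.
April 25, 2022 falls between 6 February and 28 October, so daylight saving is in effect and Veloth Canton is at UTC+04:30.
19:45 Veloth Canton − 4h30m = 15:15 UTC.
1 April 2022 is a Friday, so Sundays fall on 3, 10, 17, 24; the last is April 24.
1 November 2022 is a Tuesday, so the first Saturday is November 5.
At the standard offset (UTC+01:00), 15:15 UTC + 1h = 16:15 Brykir District standard time.
The standard-time date in Brykir District, April 25, 2022, falls between 24 April and 5 November, so daylight saving is in effect and Brykir District is at UTC+02:00.
15:15 UTC + 2h = 17:15 Brykir District.

17:15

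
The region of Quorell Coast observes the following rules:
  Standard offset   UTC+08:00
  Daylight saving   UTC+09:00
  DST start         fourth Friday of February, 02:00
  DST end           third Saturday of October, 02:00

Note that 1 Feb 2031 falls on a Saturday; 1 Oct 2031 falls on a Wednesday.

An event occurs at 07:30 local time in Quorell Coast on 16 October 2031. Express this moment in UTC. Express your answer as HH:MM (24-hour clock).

1 February 2031 is a Saturday, so the first Friday is February 7 and the fourth is February 28.
1 October 2031 is a Wednesday, so the first Saturday is October 4 and the third is October 18.
16 October 2031 lies within the daylight-saving period (28 February – 18 October), so Quorell Coast is on daylight time, UTC+09:00.
07:30 local − 9h = 22:30 UTC (rolling into the previous day, 15 October 2031).

22:30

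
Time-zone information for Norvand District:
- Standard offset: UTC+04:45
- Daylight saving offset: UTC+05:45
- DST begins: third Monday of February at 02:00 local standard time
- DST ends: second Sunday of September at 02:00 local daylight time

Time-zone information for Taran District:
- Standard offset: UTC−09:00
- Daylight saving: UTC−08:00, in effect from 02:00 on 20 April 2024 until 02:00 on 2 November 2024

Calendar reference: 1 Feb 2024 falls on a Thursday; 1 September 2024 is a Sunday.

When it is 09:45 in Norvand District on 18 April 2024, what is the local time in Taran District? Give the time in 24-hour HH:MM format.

1 February 2024 is a Thursday, so the first Monday is February 5 and the third is February 19.
1 September 2024 is a Sunday, so the first Sunday is September 1 and the second is September 8.
18 April 2024 lies within the daylight-saving period (19 February – 8 September), so Norvand District is on daylight time, UTC+05:45.
09:45 Norvand District − 5h45m = 04:00 UTC.
At the standard offset (UTC−09:00), 04:00 UTC − 9h = 19:00 Taran District standard time (rolling into the previous day, 17 April 2024).
The standard-time date in Taran District, 17 April 2024, does not fall between 20 April and 2 November, so daylight saving is not in effect and Taran District is at UTC−09:00.
04:00 UTC − 9h = 19:00 Taran District (rolling into the previous day, 17 April 2024).

19:00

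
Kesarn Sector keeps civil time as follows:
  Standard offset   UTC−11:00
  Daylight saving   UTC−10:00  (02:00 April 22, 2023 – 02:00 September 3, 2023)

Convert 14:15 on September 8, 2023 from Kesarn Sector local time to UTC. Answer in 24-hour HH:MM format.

01:15

Daylight saving runs 22 April – 3 September; September 8, 2023 is outside that window, so Kesarn Sector is on standard time at UTC−11:00.
14:15 local + 11h = 01:15 UTC (rolling into the next day, 9 September 2023).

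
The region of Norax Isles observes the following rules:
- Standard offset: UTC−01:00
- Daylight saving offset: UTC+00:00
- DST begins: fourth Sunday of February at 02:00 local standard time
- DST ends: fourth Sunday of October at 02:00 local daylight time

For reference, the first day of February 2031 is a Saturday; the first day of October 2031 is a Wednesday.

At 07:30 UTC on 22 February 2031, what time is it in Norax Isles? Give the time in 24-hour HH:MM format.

06:30

1 February 2031 is a Saturday, so the first Sunday is February 2 and the fourth is February 23.
1 October 2031 is a Wednesday, so the first Sunday is October 5 and the fourth is October 26.
At the standard offset (UTC−01:00), 07:30 UTC − 1h = 06:30 Norax Isles standard time.
The standard-time date in Norax Isles, 22 February 2031, is outside the daylight-saving period (23 February – 26 October), so Norax Isles is on standard time, UTC−01:00.
07:30 UTC − 1h = 06:30 local.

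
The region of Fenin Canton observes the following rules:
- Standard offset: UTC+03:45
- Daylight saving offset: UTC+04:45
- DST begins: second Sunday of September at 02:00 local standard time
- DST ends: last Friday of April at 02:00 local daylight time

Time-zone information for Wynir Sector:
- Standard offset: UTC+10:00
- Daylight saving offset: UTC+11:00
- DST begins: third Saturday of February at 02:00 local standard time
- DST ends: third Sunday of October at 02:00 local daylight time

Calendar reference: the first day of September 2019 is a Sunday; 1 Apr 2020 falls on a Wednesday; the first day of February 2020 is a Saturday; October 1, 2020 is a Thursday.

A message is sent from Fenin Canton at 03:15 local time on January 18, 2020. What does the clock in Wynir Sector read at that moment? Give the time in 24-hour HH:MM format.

08:30

1 September 2019 is a Sunday, so the first Sunday is September 1 and the second is September 8.
1 April 2020 is a Wednesday, so Fridays fall on 3, 10, 17, 24; the last is April 24.
January 18, 2020 lies within the daylight-saving period (8 September 2019 – 24 April 2020), so Fenin Canton is on daylight time, UTC+04:45.
03:15 Fenin Canton − 4h45m = 22:30 UTC (rolling into the previous day, 17 January 2020).
1 February 2020 is a Saturday, so the first Saturday is February 1 and the third is February 15.
1 October 2020 is a Thursday, so the first Sunday is October 4 and the third is October 18.
At the standard offset (UTC+10:00), 22:30 UTC + 10h = 08:30 Wynir Sector standard time (rolling into the next day, 18 January 2020).
The standard-time date in Wynir Sector, January 18, 2020, does not fall between 15 February and 18 October, so daylight saving is not in effect and Wynir Sector is at UTC+10:00.
22:30 UTC + 10h = 08:30 Wynir Sector (rolling into the next day, 18 January 2020).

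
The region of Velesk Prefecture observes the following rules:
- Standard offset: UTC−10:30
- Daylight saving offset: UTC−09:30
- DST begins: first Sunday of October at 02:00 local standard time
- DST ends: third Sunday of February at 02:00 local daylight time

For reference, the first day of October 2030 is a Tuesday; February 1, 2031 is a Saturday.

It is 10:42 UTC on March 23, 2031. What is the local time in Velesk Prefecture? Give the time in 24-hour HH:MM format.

1 October 2030 is a Tuesday, so the first Sunday is October 6.
1 February 2031 is a Saturday, so the first Sunday is February 2 and the third is February 16.
At the standard offset (UTC−10:30), 10:42 UTC − 10h30m = 00:12 Velesk Prefecture standard time.
The standard-time date in Velesk Prefecture, March 23, 2031, is outside the daylight-saving period (6 October 2030 – 16 February 2031), so Velesk Prefecture is on standard time, UTC−10:30.
10:42 UTC − 10h30m = 00:12 local.

00:12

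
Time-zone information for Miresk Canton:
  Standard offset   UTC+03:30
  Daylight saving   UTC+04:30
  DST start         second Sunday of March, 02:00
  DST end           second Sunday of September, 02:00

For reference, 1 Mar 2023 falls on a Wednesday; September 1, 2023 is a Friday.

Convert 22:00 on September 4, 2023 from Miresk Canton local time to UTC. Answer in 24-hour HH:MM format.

17:30

1 March 2023 is a Wednesday, so the first Sunday is March 5 and the second is March 12.
1 September 2023 is a Friday, so the first Sunday is September 3 and the second is September 10.
Daylight saving runs 12 March – 10 September; September 4, 2023 is inside that window, so Miresk Canton is at UTC+04:30.
22:00 local − 4h30m = 17:30 UTC.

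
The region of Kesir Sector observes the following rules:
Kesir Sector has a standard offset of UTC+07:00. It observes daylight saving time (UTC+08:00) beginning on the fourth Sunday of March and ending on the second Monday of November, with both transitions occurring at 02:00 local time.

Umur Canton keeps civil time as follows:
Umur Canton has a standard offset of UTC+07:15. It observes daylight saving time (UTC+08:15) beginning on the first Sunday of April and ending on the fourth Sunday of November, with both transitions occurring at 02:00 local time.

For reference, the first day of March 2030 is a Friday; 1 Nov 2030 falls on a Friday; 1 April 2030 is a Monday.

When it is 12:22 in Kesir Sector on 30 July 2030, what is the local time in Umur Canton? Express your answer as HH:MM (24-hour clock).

1 March 2030 is a Friday, so the first Sunday is March 3 and the fourth is March 24.
1 November 2030 is a Friday, so the first Monday is November 4 and the second is November 11.
Daylight saving runs 24 March – 11 November; 30 July 2030 is inside that window, so Kesir Sector is at UTC+08:00.
12:22 Kesir Sector − 8h = 04:22 UTC.
1 April 2030 is a Monday, so the first Sunday is April 7.
1 November 2030 is a Friday, so the first Sunday is November 3 and the fourth is November 24.
At the standard offset (UTC+07:15), 04:22 UTC + 7h15m = 11:37 Umur Canton standard time.
The standard-time date in Umur Canton, 30 July 2030, falls between 7 April and 24 November, so daylight saving is in effect and Umur Canton is at UTC+08:15.
04:22 UTC + 8h15m = 12:37 Umur Canton.

12:37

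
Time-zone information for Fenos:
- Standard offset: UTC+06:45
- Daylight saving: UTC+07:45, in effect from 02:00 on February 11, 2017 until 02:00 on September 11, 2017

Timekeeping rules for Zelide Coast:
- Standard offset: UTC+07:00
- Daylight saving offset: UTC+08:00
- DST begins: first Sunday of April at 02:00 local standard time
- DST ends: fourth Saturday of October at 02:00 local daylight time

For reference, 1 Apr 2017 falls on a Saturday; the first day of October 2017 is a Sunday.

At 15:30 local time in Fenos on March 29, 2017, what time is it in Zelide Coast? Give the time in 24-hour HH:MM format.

Daylight saving runs 11 February – 11 September; March 29, 2017 is inside that window, so Fenos is at UTC+07:45.
15:30 Fenos − 7h45m = 07:45 UTC.
1 April 2017 is a Saturday, so the first Sunday is April 2.
1 October 2017 is a Sunday, so the first Saturday is October 7 and the fourth is October 28.
At the standard offset (UTC+07:00), 07:45 UTC + 7h = 14:45 Zelide Coast standard time.
The standard-time date in Zelide Coast, March 29, 2017, does not fall between 2 April and 28 October, so daylight saving is not in effect and Zelide Coast is at UTC+07:00.
07:45 UTC + 7h = 14:45 Zelide Coast.

14:45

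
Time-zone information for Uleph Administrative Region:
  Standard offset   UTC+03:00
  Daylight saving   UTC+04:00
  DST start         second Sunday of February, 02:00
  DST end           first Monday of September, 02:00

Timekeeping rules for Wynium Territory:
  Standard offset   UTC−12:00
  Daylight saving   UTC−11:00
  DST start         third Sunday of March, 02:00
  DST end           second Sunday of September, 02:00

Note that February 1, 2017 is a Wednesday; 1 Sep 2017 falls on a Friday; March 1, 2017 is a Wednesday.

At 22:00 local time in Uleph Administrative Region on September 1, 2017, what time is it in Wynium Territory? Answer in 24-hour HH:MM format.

1 February 2017 is a Wednesday, so the first Sunday is February 5 and the second is February 12.
1 September 2017 is a Friday, so the first Monday is September 4.
Daylight saving runs 12 February – 4 September; September 1, 2017 is inside that window, so Uleph Administrative Region is at UTC+04:00.
22:00 Uleph Administrative Region − 4h = 18:00 UTC.
1 March 2017 is a Wednesday, so the first Sunday is March 5 and the third is March 19.
1 September 2017 is a Friday, so the first Sunday is September 3 and the second is September 10.
At the standard offset (UTC−12:00), 18:00 UTC − 12h = 06:00 Wynium Territory standard time.
Daylight saving runs 19 March – 10 September; the standard-time date in Wynium Territory, September 1, 2017, is inside that window, so Wynium Territory is at UTC−11:00.
18:00 UTC − 11h = 07:00 Wynium Territory.

07:00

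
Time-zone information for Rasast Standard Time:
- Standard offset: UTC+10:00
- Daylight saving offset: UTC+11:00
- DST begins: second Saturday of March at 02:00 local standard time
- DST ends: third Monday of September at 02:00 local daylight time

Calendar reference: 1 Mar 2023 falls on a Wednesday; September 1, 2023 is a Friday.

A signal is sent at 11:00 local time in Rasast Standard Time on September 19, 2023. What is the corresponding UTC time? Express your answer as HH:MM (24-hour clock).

01:00

1 March 2023 is a Wednesday, so the first Saturday is March 4 and the second is March 11.
1 September 2023 is a Friday, so the first Monday is September 4 and the third is September 18.
Daylight saving runs 11 March – 18 September; September 19, 2023 is outside that window, so Rasast Standard Time is on standard time at UTC+10:00.
11:00 local − 10h = 01:00 UTC.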